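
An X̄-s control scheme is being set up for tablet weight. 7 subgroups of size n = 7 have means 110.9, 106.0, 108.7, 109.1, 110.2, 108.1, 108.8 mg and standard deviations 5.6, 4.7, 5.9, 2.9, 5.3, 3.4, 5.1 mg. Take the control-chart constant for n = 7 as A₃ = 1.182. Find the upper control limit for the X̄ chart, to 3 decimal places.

X̄̄ = (110.9 + 106.0 + 108.7 + 109.1 + 110.2 + 108.1 + 108.8) / 7 = 108.8286
s̄ = (5.6 + 4.7 + 5.9 + 2.9 + 5.3 + 3.4 + 5.1) / 7 = 4.7000
UCL = X̄̄ + A₃·s̄ = 108.8286 + 1.182 × 4.7000 = 114.3840

114.384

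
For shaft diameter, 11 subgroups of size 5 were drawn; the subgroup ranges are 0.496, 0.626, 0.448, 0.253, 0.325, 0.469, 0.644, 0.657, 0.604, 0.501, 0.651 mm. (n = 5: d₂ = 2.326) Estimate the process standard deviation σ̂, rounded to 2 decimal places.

R̄ = (0.496 + 0.626 + 0.448 + 0.253 + 0.325 + 0.469 + 0.644 + 0.657 + 0.604 + 0.501 + 0.651) / 11 = 0.5158
σ̂ = R̄ / d₂ = 0.5158 / 2.326 = 0.2218

0.22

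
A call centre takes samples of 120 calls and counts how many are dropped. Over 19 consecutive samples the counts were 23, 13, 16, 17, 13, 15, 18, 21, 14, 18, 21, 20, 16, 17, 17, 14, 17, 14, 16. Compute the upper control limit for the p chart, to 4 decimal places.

0.2355

p̄ = Σdᵢ / (k·n) = 320 / (19 × 120) = 0.14035
UCL = p̄ + 3·√(p̄(1−p̄)/n) = 0.14035 + 3 × √(0.14035×0.85965/120) = 0.14035 + 3 × 0.03171 = 0.23548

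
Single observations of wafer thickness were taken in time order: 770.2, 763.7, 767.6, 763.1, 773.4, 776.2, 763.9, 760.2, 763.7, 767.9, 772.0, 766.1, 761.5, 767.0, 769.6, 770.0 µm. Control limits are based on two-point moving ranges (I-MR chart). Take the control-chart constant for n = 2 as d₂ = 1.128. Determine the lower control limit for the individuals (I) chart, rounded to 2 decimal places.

X̄ = (770.2 + 763.7 + 767.6 + 763.1 + 773.4 + 776.2 + 763.9 + 760.2 + 763.7 + 767.9 + 772.0 + 766.1 + 761.5 + 767.0 + 769.6 + 770.0) / 16 = 767.2563
Moving ranges: 6.5, 3.9, 4.5, 10.3, 2.8, 12.3, 3.7, 3.5, 4.2, 4.1, 5.9, 4.6, 5.5, 2.6, 0.4; M̄R̄ = 74.8000 / 15 = 4.9867
LCL = X̄ − 3·M̄R̄/d₂ = 767.2563 − 3 × 4.9867 / 1.128 = 753.9938

753.99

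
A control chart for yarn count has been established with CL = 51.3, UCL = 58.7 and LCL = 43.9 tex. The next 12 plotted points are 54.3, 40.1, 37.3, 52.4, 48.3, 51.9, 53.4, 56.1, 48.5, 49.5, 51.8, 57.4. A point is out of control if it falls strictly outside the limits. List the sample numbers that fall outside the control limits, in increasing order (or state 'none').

2, 3

Compare each point to [43.9, 58.7]: sample 2 = 40.1 < LCL; sample 3 = 37.3 < LCL.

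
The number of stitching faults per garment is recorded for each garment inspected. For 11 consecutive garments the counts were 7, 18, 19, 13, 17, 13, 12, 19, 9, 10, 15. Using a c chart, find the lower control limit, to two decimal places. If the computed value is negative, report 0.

c̄ = (7 + 18 + 19 + 13 + 17 + 13 + 12 + 19 + 9 + 10 + 15) / 11 = 152 / 11 = 13.8182
LCL = c̄ − 3√c̄ = 13.8182 − 3 × 3.7173 = 2.6663

2.67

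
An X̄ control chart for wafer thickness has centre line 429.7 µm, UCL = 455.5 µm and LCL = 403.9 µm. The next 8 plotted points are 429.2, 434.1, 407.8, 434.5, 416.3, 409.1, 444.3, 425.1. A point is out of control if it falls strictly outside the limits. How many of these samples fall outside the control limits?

All 8 points lie within [403.9, 455.5].

0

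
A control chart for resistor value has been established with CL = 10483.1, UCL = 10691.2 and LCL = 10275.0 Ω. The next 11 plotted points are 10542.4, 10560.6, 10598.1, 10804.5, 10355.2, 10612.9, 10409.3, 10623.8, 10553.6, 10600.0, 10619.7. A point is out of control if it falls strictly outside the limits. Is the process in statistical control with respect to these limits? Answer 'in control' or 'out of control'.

Compare each point to [10275.0, 10691.2]: sample 4 = 10804.5 > UCL.

out of control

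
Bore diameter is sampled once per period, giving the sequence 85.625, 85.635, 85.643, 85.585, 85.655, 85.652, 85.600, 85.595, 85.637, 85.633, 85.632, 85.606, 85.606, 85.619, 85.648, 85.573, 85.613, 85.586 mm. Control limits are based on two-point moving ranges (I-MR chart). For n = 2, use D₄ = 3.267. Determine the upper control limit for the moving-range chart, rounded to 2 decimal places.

Moving ranges: 0.010, 0.008, 0.058, 0.070, 0.003, 0.052, 0.005, 0.042, 0.004, 0.001, 0.026, 0.000, 0.013, 0.029, 0.075, 0.040, 0.027; M̄R̄ = 0.4630 / 17 = 0.0272
UCL_MR = D₄·M̄R̄ = 3.267 × 0.0272 = 0.0890

0.09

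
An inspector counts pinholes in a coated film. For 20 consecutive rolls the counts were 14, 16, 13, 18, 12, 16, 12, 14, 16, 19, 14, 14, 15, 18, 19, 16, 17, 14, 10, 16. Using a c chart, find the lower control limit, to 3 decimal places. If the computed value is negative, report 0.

c̄ = (14 + 16 + 13 + 18 + 12 + 16 + 12 + 14 + 16 + 19 + 14 + 14 + 15 + 18 + 19 + 16 + 17 + 14 + 10 + 16) / 20 = 303 / 20 = 15.1500
LCL = c̄ − 3√c̄ = 15.1500 − 3 × 3.8923 = 3.4731

3.473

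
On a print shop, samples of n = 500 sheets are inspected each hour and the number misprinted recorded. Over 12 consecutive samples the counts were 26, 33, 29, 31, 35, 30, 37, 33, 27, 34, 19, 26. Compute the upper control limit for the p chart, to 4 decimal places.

p̄ = Σdᵢ / (k·n) = 360 / (12 × 500) = 0.06000
UCL = p̄ + 3·√(p̄(1−p̄)/n) = 0.06000 + 3 × √(0.06000×0.94000/500) = 0.06000 + 3 × 0.01062 = 0.09186

0.0919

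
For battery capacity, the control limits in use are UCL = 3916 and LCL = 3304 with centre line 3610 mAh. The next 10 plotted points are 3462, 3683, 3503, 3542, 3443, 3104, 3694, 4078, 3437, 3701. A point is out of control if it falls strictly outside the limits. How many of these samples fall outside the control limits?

2

Compare each point to [3304, 3916]: sample 6 = 3104 < LCL; sample 8 = 4078 > UCL.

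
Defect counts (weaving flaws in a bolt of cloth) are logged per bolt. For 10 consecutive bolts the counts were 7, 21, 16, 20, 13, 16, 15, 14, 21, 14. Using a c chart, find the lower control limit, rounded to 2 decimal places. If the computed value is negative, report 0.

c̄ = (7 + 21 + 16 + 20 + 13 + 16 + 15 + 14 + 21 + 14) / 10 = 157 / 10 = 15.7000
LCL = c̄ − 3√c̄ = 15.7000 − 3 × 3.9623 = 3.8130

3.81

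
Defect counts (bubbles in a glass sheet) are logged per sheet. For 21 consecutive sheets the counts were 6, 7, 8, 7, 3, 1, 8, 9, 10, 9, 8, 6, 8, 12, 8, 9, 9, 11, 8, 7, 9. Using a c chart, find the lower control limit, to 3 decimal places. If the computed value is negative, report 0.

c̄ = (6 + 7 + 8 + 7 + 3 + 1 + 8 + 9 + 10 + 9 + 8 + 6 + 8 + 12 + 8 + 9 + 9 + 11 + 8 + 7 + 9) / 21 = 163 / 21 = 7.7619
LCL = c̄ − 3√c̄ = 7.7619 − 3 × 2.7860 = -0.5962 → 0 (cannot be negative)

0.000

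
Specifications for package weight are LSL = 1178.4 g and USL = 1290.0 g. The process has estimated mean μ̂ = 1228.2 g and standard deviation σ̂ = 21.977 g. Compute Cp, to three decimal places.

0.846

Cp = (USL − LSL) / (6σ̂) = (1290.0 − 1178.4) / (6 × 21.977) = 111.6000 / 131.8620 = 0.8463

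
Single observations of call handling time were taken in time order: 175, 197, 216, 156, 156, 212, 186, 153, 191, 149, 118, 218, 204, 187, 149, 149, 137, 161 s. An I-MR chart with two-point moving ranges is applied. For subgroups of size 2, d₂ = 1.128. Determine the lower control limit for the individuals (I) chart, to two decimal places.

X̄ = (175 + 197 + 216 + 156 + 156 + 212 + 186 + 153 + 191 + 149 + 118 + 218 + 204 + 187 + 149 + 149 + 137 + 161) / 18 = 173.0000
Moving ranges: 22, 19, 60, 0, 56, 26, 33, 38, 42, 31, 100, 14, 17, 38, 0, 12, 24; M̄R̄ = 532.0000 / 17 = 31.2941
LCL = X̄ − 3·M̄R̄/d₂ = 173.0000 − 3 × 31.2941 / 1.128 = 89.7710

89.77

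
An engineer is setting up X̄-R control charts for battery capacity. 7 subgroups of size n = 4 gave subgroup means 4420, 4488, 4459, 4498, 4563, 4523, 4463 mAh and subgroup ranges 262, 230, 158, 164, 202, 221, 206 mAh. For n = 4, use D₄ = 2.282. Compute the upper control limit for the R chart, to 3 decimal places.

470.418

R̄ = (262 + 230 + 158 + 164 + 202 + 221 + 206) / 7 = 1443.0000 / 7 = 206.1429
UCL_R = D₄·R̄ = 2.282 × 206.1429 = 470.4180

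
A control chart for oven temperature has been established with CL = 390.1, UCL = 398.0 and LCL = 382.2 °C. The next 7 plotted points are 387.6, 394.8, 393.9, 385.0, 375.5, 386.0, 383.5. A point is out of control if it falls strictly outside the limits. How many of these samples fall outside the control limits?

Compare each point to [382.2, 398.0]: sample 5 = 375.5 < LCL.

1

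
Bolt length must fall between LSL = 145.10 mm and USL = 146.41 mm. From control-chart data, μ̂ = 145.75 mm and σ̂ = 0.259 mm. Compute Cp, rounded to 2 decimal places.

Cp = (USL − LSL) / (6σ̂) = (146.41 − 145.10) / (6 × 0.259) = 1.3100 / 1.5540 = 0.8430

0.84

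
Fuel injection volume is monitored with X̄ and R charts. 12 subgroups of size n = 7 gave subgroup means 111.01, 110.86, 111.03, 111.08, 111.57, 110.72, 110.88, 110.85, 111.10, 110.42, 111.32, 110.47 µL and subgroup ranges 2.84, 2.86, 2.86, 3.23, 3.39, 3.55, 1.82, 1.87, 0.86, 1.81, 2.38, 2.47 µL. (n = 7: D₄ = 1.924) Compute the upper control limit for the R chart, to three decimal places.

R̄ = (2.84 + 2.86 + 2.86 + 3.23 + 3.39 + 3.55 + 1.82 + 1.87 + 0.86 + 1.81 + 2.38 + 2.47) / 12 = 29.9400 / 12 = 2.4950
UCL_R = D₄·R̄ = 1.924 × 2.4950 = 4.8004

4.800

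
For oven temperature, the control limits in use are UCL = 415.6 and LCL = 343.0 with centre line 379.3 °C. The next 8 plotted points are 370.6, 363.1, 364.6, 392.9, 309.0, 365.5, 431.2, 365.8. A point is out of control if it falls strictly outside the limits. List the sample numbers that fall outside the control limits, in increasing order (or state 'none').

5, 7

Compare each point to [343.0, 415.6]: sample 5 = 309.0 < LCL; sample 7 = 431.2 > UCL.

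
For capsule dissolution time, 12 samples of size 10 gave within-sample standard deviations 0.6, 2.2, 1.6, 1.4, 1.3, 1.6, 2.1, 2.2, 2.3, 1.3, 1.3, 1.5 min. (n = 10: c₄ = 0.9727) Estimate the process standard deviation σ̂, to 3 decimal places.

s̄ = (0.6 + 2.2 + 1.6 + 1.4 + 1.3 + 1.6 + 2.1 + 2.2 + 2.3 + 1.3 + 1.3 + 1.5) / 12 = 1.6167
σ̂ = s̄ / c₄ = 1.6167 / 0.9727 = 1.6620

1.662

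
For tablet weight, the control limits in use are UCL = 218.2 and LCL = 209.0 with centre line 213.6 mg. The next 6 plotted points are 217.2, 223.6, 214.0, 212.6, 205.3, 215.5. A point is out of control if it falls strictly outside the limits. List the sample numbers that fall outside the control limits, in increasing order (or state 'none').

2, 5

Compare each point to [209.0, 218.2]: sample 2 = 223.6 > UCL; sample 5 = 205.3 < LCL.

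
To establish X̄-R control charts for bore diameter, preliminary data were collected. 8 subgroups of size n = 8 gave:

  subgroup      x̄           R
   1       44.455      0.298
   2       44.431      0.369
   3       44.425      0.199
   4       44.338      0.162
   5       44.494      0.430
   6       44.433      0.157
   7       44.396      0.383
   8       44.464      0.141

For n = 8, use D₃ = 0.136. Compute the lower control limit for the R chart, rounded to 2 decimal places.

R̄ = (0.298 + 0.369 + 0.199 + 0.162 + 0.430 + 0.157 + 0.383 + 0.141) / 8 = 2.1390 / 8 = 0.2674
LCL_R = D₃·R̄ = 0.136 × 0.2674 = 0.0364

0.04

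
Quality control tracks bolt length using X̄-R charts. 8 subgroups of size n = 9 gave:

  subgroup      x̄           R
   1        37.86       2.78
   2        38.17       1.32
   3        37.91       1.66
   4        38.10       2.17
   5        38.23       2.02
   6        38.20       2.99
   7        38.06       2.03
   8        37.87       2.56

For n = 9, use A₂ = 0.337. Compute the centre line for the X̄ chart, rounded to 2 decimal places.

38.05

X̄̄ = (37.86 + 38.17 + 37.91 + 38.10 + 38.23 + 38.20 + 38.06 + 37.87) / 8 = 304.4000 / 8 = 38.0500
CL = X̄̄ = 38.0500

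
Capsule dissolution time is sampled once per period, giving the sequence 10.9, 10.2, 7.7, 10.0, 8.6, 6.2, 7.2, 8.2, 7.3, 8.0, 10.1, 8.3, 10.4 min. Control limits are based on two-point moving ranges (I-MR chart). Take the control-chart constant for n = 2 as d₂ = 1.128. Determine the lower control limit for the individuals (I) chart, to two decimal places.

X̄ = (10.9 + 10.2 + 7.7 + 10.0 + 8.6 + 6.2 + 7.2 + 8.2 + 7.3 + 8.0 + 10.1 + 8.3 + 10.4) / 13 = 8.7000
Moving ranges: 0.7, 2.5, 2.3, 1.4, 2.4, 1.0, 1.0, 0.9, 0.7, 2.1, 1.8, 2.1; M̄R̄ = 18.9000 / 12 = 1.5750
LCL = X̄ − 3·M̄R̄/d₂ = 8.7000 − 3 × 1.5750 / 1.128 = 4.5112

4.51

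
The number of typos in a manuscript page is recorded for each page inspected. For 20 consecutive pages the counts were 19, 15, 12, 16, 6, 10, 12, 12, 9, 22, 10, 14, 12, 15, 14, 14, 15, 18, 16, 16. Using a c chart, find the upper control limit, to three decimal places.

25.015

c̄ = (19 + 15 + 12 + 16 + 6 + 10 + 12 + 12 + 9 + 22 + 10 + 14 + 12 + 15 + 14 + 14 + 15 + 18 + 16 + 16) / 20 = 277 / 20 = 13.8500
UCL = c̄ + 3√c̄ = 13.8500 + 3 × √13.8500 = 13.8500 + 3 × 3.7216 = 25.0147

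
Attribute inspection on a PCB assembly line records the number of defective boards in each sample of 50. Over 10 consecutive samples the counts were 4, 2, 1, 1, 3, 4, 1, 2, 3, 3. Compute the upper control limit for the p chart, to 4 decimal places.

p̄ = Σdᵢ / (k·n) = 24 / (10 × 50) = 0.04800
UCL = p̄ + 3·√(p̄(1−p̄)/n) = 0.04800 + 3 × √(0.04800×0.95200/50) = 0.04800 + 3 × 0.03023 = 0.13869

0.1387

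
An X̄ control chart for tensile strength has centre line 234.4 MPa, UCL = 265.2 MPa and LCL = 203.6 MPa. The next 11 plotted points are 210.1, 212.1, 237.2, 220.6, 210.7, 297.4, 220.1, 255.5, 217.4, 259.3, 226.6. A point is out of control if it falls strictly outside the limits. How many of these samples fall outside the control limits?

1

Compare each point to [203.6, 265.2]: sample 6 = 297.4 > UCL.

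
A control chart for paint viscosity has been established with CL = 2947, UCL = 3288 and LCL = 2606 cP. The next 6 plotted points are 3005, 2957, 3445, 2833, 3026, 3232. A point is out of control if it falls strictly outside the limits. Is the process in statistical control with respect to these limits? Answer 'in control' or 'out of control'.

Compare each point to [2606, 3288]: sample 3 = 3445 > UCL.

out of control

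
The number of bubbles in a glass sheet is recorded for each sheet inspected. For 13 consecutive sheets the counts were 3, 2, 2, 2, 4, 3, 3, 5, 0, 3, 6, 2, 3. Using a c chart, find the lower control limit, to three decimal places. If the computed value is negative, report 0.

c̄ = (3 + 2 + 2 + 2 + 4 + 3 + 3 + 5 + 0 + 3 + 6 + 2 + 3) / 13 = 38 / 13 = 2.9231
LCL = c̄ − 3√c̄ = 2.9231 − 3 × 1.7097 = -2.2060 → 0 (cannot be negative)

0.000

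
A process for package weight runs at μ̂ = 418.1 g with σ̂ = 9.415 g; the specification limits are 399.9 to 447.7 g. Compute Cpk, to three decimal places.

0.644

Cpu = (USL − μ̂) / (3σ̂) = (447.7 − 418.1) / (3 × 9.415) = 1.0480; Cpl = (μ̂ − LSL) / (3σ̂) = (418.1 − 399.9) / (3 × 9.415) = 0.6444; Cpk = min(Cpu, Cpl) = 0.6444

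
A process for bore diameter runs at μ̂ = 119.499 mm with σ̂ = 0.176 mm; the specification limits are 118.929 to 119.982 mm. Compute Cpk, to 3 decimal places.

Cpu = (USL − μ̂) / (3σ̂) = (119.982 − 119.499) / (3 × 0.176) = 0.9148; Cpl = (μ̂ − LSL) / (3σ̂) = (119.499 − 118.929) / (3 × 0.176) = 1.0795; Cpk = min(Cpu, Cpl) = 0.9148

0.915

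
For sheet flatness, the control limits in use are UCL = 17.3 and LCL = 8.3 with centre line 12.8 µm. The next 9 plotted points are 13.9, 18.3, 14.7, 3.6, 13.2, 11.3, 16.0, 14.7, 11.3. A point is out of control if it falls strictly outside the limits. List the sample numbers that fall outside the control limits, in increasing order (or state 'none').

2, 4

Compare each point to [8.3, 17.3]: sample 2 = 18.3 > UCL; sample 4 = 3.6 < LCL.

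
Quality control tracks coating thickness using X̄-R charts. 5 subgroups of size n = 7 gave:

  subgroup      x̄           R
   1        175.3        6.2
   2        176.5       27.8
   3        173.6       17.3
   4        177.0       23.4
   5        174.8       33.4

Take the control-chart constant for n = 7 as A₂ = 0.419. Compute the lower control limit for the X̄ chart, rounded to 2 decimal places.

X̄̄ = (175.3 + 176.5 + 173.6 + 177.0 + 174.8) / 5 = 877.2000 / 5 = 175.4400
R̄ = (6.2 + 27.8 + 17.3 + 23.4 + 33.4) / 5 = 108.1000 / 5 = 21.6200
LCL = X̄̄ − A₂·R̄ = 175.4400 − 0.419 × 21.6200 = 166.3812

166.38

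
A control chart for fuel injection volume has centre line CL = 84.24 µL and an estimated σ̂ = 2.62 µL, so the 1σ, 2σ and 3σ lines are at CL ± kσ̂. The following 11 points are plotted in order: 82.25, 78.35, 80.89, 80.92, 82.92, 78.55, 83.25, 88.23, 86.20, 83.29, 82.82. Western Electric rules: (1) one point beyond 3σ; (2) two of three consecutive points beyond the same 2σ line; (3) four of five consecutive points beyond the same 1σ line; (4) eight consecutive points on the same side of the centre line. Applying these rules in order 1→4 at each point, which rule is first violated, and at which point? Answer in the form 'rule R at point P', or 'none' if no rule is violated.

Zone of each point (C = within 1σ̂, B = 1σ̂–2σ̂, A = 2σ̂–3σ̂, * = beyond 3σ̂; sign = side of CL): 1:-C, 2:-A, 3:-B, 4:-B, 5:-C, 6:-A, 7:-C, 8:+B, 9:+C, 10:-C, 11:-C
Rule 3 (four of five consecutive points beyond the same 1σ limit) is satisfied at point 6.

rule 3 at point 6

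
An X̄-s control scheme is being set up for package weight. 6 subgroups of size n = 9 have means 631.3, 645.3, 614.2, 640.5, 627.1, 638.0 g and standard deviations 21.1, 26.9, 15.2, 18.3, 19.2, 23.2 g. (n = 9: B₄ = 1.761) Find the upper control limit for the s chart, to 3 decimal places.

s̄ = (21.1 + 26.9 + 15.2 + 18.3 + 19.2 + 23.2) / 6 = 20.6500
UCL_s = B₄·s̄ = 1.761 × 20.6500 = 36.3647

36.365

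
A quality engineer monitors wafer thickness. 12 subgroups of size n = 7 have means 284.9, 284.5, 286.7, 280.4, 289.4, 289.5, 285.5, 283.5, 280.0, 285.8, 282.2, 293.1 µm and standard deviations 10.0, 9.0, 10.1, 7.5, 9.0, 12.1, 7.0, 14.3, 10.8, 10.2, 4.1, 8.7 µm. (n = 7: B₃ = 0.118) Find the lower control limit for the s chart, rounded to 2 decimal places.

s̄ = (10.0 + 9.0 + 10.1 + 7.5 + 9.0 + 12.1 + 7.0 + 14.3 + 10.8 + 10.2 + 4.1 + 8.7) / 12 = 9.4000
LCL_s = B₃·s̄ = 0.118 × 9.4000 = 1.1092

1.11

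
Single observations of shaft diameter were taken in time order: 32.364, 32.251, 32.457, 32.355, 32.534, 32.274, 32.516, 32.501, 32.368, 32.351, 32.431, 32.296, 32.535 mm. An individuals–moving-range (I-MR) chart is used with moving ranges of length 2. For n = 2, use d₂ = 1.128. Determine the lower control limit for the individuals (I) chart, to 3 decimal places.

32.021

X̄ = (32.364 + 32.251 + 32.457 + 32.355 + 32.534 + 32.274 + 32.516 + 32.501 + 32.368 + 32.351 + 32.431 + 32.296 + 32.535) / 13 = 32.4025
Moving ranges: 0.113, 0.206, 0.102, 0.179, 0.260, 0.242, 0.015, 0.133, 0.017, 0.080, 0.135, 0.239; M̄R̄ = 1.7210 / 12 = 0.1434
LCL = X̄ − 3·M̄R̄/d₂ = 32.4025 − 3 × 0.1434 / 1.128 = 32.0211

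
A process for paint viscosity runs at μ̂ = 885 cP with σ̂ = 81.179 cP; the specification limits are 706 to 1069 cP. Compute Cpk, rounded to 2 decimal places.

0.74

Cpu = (USL − μ̂) / (3σ̂) = (1069 − 885) / (3 × 81.179) = 0.7555; Cpl = (μ̂ − LSL) / (3σ̂) = (885 − 706) / (3 × 81.179) = 0.7350; Cpk = min(Cpu, Cpl) = 0.7350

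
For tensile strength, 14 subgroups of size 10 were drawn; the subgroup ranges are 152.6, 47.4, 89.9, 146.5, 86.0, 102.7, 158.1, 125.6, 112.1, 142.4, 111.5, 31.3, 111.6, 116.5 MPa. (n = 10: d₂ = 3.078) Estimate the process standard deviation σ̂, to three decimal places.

R̄ = (152.6 + 47.4 + 89.9 + 146.5 + 86.0 + 102.7 + 158.1 + 125.6 + 112.1 + 142.4 + 111.5 + 31.3 + 111.6 + 116.5) / 14 = 109.5857
σ̂ = R̄ / d₂ = 109.5857 / 3.078 = 35.6029

35.603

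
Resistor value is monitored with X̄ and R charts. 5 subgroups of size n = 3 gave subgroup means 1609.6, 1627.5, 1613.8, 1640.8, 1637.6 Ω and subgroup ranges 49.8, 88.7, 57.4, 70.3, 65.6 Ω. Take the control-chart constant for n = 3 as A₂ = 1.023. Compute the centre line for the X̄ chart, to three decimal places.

1625.860

X̄̄ = (1609.6 + 1627.5 + 1613.8 + 1640.8 + 1637.6) / 5 = 8129.3000 / 5 = 1625.8600
CL = X̄̄ = 1625.8600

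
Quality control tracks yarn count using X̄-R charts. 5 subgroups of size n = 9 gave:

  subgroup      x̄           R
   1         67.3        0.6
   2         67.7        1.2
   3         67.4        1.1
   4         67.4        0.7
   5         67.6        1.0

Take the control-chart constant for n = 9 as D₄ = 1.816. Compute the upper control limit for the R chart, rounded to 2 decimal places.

1.67

R̄ = (0.6 + 1.2 + 1.1 + 0.7 + 1.0) / 5 = 4.6000 / 5 = 0.9200
UCL_R = D₄·R̄ = 1.816 × 0.9200 = 1.6707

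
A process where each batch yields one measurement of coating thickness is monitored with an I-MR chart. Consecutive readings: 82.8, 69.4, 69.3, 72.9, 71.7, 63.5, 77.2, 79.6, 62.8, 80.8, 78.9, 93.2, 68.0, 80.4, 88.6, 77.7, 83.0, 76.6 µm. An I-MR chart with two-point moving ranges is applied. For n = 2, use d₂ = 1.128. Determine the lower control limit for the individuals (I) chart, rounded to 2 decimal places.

51.12

X̄ = (82.8 + 69.4 + 69.3 + 72.9 + 71.7 + 63.5 + 77.2 + 79.6 + 62.8 + 80.8 + 78.9 + 93.2 + 68.0 + 80.4 + 88.6 + 77.7 + 83.0 + 76.6) / 18 = 76.4667
Moving ranges: 13.4, 0.1, 3.6, 1.2, 8.2, 13.7, 2.4, 16.8, 18.0, 1.9, 14.3, 25.2, 12.4, 8.2, 10.9, 5.3, 6.4; M̄R̄ = 162.0000 / 17 = 9.5294
LCL = X̄ − 3·M̄R̄/d₂ = 76.4667 − 3 × 9.5294 / 1.128 = 51.1225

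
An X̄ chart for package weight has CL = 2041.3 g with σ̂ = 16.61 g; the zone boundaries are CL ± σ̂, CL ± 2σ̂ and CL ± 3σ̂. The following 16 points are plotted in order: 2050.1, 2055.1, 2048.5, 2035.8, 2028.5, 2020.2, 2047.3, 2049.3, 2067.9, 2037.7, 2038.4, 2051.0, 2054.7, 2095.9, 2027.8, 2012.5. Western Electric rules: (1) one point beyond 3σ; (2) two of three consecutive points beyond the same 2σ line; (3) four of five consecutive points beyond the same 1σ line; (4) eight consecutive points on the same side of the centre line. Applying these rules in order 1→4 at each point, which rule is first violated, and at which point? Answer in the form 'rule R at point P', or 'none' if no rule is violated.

Zone of each point (C = within 1σ̂, B = 1σ̂–2σ̂, A = 2σ̂–3σ̂, * = beyond 3σ̂; sign = side of CL): 1:+C, 2:+C, 3:+C, 4:-C, 5:-C, 6:-B, 7:+C, 8:+C, 9:+B, 10:-C, 11:-C, 12:+C, 13:+C, 14:+*, 15:-C, 16:-B
Rule 1 (one point beyond the 3σ limits) is satisfied at point 14.

rule 1 at point 14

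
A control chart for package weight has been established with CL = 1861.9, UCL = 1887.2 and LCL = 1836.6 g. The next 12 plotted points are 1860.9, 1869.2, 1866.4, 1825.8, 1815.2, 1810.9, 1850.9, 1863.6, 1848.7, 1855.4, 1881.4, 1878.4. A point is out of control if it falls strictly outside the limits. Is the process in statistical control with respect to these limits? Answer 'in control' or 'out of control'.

Compare each point to [1836.6, 1887.2]: sample 4 = 1825.8 < LCL; sample 5 = 1815.2 < LCL; sample 6 = 1810.9 < LCL.

out of control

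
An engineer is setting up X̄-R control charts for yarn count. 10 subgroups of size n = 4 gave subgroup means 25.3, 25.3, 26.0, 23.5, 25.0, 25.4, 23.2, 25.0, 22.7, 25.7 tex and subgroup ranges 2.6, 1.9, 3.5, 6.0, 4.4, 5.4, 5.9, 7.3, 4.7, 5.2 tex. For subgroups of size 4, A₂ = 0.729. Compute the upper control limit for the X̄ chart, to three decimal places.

28.129

X̄̄ = (25.3 + 25.3 + 26.0 + 23.5 + 25.0 + 25.4 + 23.2 + 25.0 + 22.7 + 25.7) / 10 = 247.1000 / 10 = 24.7100
R̄ = (2.6 + 1.9 + 3.5 + 6.0 + 4.4 + 5.4 + 5.9 + 7.3 + 4.7 + 5.2) / 10 = 46.9000 / 10 = 4.6900
UCL = X̄̄ + A₂·R̄ = 24.7100 + 0.729 × 4.6900 = 28.1290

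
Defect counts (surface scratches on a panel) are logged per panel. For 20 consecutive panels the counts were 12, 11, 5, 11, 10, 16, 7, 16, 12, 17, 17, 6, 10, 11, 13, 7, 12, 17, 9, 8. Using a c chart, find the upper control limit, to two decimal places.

c̄ = (12 + 11 + 5 + 11 + 10 + 16 + 7 + 16 + 12 + 17 + 17 + 6 + 10 + 11 + 13 + 7 + 12 + 17 + 9 + 8) / 20 = 227 / 20 = 11.3500
UCL = c̄ + 3√c̄ = 11.3500 + 3 × √11.3500 = 11.3500 + 3 × 3.3690 = 21.4569

21.46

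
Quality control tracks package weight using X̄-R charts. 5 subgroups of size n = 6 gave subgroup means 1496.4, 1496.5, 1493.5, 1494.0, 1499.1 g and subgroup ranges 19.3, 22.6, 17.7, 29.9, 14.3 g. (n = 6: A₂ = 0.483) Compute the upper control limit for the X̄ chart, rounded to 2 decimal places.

X̄̄ = (1496.4 + 1496.5 + 1493.5 + 1494.0 + 1499.1) / 5 = 7479.5000 / 5 = 1495.9000
R̄ = (19.3 + 22.6 + 17.7 + 29.9 + 14.3) / 5 = 103.8000 / 5 = 20.7600
UCL = X̄̄ + A₂·R̄ = 1495.9000 + 0.483 × 20.7600 = 1505.9271

1505.93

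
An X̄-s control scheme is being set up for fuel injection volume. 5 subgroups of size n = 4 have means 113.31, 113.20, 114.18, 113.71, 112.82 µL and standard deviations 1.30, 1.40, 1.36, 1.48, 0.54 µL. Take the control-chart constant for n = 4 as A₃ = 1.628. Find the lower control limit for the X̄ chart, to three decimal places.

111.464

X̄̄ = (113.31 + 113.20 + 114.18 + 113.71 + 112.82) / 5 = 113.4440
s̄ = (1.30 + 1.40 + 1.36 + 1.48 + 0.54) / 5 = 1.2160
LCL = X̄̄ − A₃·s̄ = 113.4440 − 1.628 × 1.2160 = 111.4644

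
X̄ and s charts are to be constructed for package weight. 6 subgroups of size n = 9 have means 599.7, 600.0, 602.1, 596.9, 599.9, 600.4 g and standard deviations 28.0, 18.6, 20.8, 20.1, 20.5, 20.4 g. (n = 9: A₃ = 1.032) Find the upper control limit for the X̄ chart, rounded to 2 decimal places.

621.92

X̄̄ = (599.7 + 600.0 + 602.1 + 596.9 + 599.9 + 600.4) / 6 = 599.8333
s̄ = (28.0 + 18.6 + 20.8 + 20.1 + 20.5 + 20.4) / 6 = 21.4000
UCL = X̄̄ + A₃·s̄ = 599.8333 + 1.032 × 21.4000 = 621.9181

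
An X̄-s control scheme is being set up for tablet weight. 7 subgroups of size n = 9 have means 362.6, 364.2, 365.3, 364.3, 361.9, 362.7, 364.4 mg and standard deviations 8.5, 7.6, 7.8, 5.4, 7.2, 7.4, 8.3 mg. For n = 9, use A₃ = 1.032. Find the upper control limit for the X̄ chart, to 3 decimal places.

371.324

X̄̄ = (362.6 + 364.2 + 365.3 + 364.3 + 361.9 + 362.7 + 364.4) / 7 = 363.6286
s̄ = (8.5 + 7.6 + 7.8 + 5.4 + 7.2 + 7.4 + 8.3) / 7 = 7.4571
UCL = X̄̄ + A₃·s̄ = 363.6286 + 1.032 × 7.4571 = 371.3243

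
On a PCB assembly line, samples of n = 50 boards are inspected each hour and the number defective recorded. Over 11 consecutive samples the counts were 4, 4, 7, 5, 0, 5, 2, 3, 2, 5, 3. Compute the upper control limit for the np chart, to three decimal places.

p̄ = Σdᵢ / (k·n) = 40 / (11 × 50) = 0.07273
UCL = np̄ + 3·√(np̄(1−p̄)) = 3.6364 + 3 × √(3.6364×0.92727) = 3.6364 + 3 × 1.8363 = 9.1452

9.145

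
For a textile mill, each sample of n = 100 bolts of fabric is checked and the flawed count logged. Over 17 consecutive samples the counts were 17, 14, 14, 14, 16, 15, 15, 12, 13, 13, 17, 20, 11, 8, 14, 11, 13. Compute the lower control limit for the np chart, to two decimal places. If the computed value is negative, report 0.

3.55

p̄ = Σdᵢ / (k·n) = 237 / (17 × 100) = 0.13941
LCL = np̄ − 3·√(np̄(1−p̄)) = 13.9412 − 3 × 3.4638 = 3.5499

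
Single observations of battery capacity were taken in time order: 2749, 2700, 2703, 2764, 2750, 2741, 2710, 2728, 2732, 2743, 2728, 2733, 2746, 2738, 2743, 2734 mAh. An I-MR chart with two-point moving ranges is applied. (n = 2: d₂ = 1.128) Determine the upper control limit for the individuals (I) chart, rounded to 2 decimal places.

2779.09

X̄ = (2749 + 2700 + 2703 + 2764 + 2750 + 2741 + 2710 + 2728 + 2732 + 2743 + 2728 + 2733 + 2746 + 2738 + 2743 + 2734) / 16 = 2733.8750
Moving ranges: 49, 3, 61, 14, 9, 31, 18, 4, 11, 15, 5, 13, 8, 5, 9; M̄R̄ = 255.0000 / 15 = 17.0000
UCL = X̄ + 3·M̄R̄/d₂ = 2733.8750 + 3 × 17.0000 / 1.128 = 2779.0878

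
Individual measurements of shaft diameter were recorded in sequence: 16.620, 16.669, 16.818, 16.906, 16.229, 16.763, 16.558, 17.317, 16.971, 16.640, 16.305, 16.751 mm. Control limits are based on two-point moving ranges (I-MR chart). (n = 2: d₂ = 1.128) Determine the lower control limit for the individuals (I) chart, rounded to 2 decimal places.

X̄ = (16.620 + 16.669 + 16.818 + 16.906 + 16.229 + 16.763 + 16.558 + 17.317 + 16.971 + 16.640 + 16.305 + 16.751) / 12 = 16.7123
Moving ranges: 0.049, 0.149, 0.088, 0.677, 0.534, 0.205, 0.759, 0.346, 0.331, 0.335, 0.446; M̄R̄ = 3.9190 / 11 = 0.3563
LCL = X̄ − 3·M̄R̄/d₂ = 16.7123 − 3 × 0.3563 / 1.128 = 15.7647

15.76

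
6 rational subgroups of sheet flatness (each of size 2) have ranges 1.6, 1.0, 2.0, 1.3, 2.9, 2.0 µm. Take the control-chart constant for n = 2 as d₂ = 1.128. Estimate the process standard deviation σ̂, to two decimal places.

1.60

R̄ = (1.6 + 1.0 + 2.0 + 1.3 + 2.9 + 2.0) / 6 = 1.8000
σ̂ = R̄ / d₂ = 1.8000 / 1.128 = 1.5957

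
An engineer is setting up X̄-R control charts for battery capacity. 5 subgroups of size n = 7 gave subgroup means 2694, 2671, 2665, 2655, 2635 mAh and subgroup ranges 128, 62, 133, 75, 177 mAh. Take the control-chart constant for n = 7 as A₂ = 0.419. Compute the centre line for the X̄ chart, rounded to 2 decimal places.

2664.00

X̄̄ = (2694 + 2671 + 2665 + 2655 + 2635) / 5 = 13320.0000 / 5 = 2664.0000
CL = X̄̄ = 2664.0000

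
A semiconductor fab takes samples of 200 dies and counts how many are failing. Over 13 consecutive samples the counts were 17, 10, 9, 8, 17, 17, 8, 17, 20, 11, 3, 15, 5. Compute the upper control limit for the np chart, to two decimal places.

22.18

p̄ = Σdᵢ / (k·n) = 157 / (13 × 200) = 0.06038
UCL = np̄ + 3·√(np̄(1−p̄)) = 12.0769 + 3 × √(12.0769×0.93962) = 12.0769 + 3 × 3.3686 = 22.1828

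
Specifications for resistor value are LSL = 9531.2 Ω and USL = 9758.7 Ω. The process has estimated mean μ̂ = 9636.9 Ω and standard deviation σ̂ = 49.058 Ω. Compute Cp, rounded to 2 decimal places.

Cp = (USL − LSL) / (6σ̂) = (9758.7 − 9531.2) / (6 × 49.058) = 227.5000 / 294.3480 = 0.7729

0.77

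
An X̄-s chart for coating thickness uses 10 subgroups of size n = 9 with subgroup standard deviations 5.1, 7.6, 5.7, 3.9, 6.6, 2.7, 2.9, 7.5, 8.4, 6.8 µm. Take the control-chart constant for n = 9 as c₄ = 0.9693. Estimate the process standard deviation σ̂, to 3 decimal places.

s̄ = (5.1 + 7.6 + 5.7 + 3.9 + 6.6 + 2.7 + 2.9 + 7.5 + 8.4 + 6.8) / 10 = 5.7200
σ̂ = s̄ / c₄ = 5.7200 / 0.9693 = 5.9012

5.901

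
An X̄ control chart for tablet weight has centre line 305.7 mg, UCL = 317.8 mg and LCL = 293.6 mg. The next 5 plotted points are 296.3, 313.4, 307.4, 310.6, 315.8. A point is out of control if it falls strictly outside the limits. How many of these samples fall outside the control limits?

All 5 points lie within [293.6, 317.8].

0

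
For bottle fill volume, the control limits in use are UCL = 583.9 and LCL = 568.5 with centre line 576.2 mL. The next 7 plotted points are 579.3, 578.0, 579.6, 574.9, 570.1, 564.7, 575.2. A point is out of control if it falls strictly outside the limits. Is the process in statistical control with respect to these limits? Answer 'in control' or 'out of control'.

out of control

Compare each point to [568.5, 583.9]: sample 6 = 564.7 < LCL.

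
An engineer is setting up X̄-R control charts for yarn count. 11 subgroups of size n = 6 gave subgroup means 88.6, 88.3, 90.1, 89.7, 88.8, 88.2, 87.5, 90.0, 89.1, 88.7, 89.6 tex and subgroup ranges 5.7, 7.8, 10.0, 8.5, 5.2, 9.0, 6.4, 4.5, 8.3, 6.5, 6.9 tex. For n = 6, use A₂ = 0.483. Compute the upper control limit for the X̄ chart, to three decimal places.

92.424

X̄̄ = (88.6 + 88.3 + 90.1 + 89.7 + 88.8 + 88.2 + 87.5 + 90.0 + 89.1 + 88.7 + 89.6) / 11 = 978.6000 / 11 = 88.9636
R̄ = (5.7 + 7.8 + 10.0 + 8.5 + 5.2 + 9.0 + 6.4 + 4.5 + 8.3 + 6.5 + 6.9) / 11 = 78.8000 / 11 = 7.1636
UCL = X̄̄ + A₂·R̄ = 88.9636 + 0.483 × 7.1636 = 92.4237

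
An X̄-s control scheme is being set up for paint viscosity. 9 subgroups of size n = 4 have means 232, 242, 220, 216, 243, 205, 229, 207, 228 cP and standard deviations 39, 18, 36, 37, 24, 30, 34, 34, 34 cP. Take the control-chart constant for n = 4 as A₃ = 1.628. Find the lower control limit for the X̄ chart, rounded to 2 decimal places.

X̄̄ = (232 + 242 + 220 + 216 + 243 + 205 + 229 + 207 + 228) / 9 = 224.6667
s̄ = (39 + 18 + 36 + 37 + 24 + 30 + 34 + 34 + 34) / 9 = 31.7778
LCL = X̄̄ − A₃·s̄ = 224.6667 − 1.628 × 31.7778 = 172.9324

172.93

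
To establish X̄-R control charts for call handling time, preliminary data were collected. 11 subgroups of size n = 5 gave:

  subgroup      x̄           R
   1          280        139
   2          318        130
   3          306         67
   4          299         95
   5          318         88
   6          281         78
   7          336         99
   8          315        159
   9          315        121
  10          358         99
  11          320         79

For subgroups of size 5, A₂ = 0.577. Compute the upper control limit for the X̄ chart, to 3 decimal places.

373.805

X̄̄ = (280 + 318 + 306 + 299 + 318 + 281 + 336 + 315 + 315 + 358 + 320) / 11 = 3446.0000 / 11 = 313.2727
R̄ = (139 + 130 + 67 + 95 + 88 + 78 + 99 + 159 + 121 + 99 + 79) / 11 = 1154.0000 / 11 = 104.9091
UCL = X̄̄ + A₂·R̄ = 313.2727 + 0.577 × 104.9091 = 373.8053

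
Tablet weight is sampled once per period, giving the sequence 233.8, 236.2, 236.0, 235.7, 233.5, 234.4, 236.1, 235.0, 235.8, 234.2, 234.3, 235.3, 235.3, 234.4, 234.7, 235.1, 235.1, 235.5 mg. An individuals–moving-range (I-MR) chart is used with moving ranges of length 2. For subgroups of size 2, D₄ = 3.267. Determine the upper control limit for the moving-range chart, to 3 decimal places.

2.748

Moving ranges: 2.4, 0.2, 0.3, 2.2, 0.9, 1.7, 1.1, 0.8, 1.6, 0.1, 1.0, 0.0, 0.9, 0.3, 0.4, 0.0, 0.4; M̄R̄ = 14.3000 / 17 = 0.8412
UCL_MR = D₄·M̄R̄ = 3.267 × 0.8412 = 2.7481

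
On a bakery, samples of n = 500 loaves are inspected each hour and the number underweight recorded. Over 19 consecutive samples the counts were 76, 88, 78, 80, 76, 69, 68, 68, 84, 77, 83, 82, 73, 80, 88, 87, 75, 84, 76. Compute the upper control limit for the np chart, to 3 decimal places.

102.934

p̄ = Σdᵢ / (k·n) = 1492 / (19 × 500) = 0.15705
UCL = np̄ + 3·√(np̄(1−p̄)) = 78.5263 + 3 × √(78.5263×0.84295) = 78.5263 + 3 × 8.1359 = 102.9341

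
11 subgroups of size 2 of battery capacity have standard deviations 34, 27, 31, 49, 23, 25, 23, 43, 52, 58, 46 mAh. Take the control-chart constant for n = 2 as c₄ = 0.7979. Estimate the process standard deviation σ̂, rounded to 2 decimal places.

s̄ = (34 + 27 + 31 + 49 + 23 + 25 + 23 + 43 + 52 + 58 + 46) / 11 = 37.3636
σ̂ = s̄ / c₄ = 37.3636 / 0.7979 = 46.8275

46.83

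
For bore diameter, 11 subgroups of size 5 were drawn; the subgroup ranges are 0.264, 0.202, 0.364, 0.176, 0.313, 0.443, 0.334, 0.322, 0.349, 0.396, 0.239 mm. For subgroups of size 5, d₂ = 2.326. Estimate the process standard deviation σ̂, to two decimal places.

0.13

R̄ = (0.264 + 0.202 + 0.364 + 0.176 + 0.313 + 0.443 + 0.334 + 0.322 + 0.349 + 0.396 + 0.239) / 11 = 0.3093
σ̂ = R̄ / d₂ = 0.3093 / 2.326 = 0.1330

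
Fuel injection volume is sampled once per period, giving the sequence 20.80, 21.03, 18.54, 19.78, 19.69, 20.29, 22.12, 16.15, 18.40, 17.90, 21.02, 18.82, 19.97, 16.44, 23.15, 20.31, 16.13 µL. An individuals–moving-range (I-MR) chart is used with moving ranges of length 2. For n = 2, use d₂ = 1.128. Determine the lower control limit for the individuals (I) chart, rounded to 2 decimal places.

X̄ = (20.80 + 21.03 + 18.54 + 19.78 + 19.69 + 20.29 + 22.12 + 16.15 + 18.40 + 17.90 + 21.02 + 18.82 + 19.97 + 16.44 + 23.15 + 20.31 + 16.13) / 17 = 19.4435
Moving ranges: 0.23, 2.49, 1.24, 0.09, 0.60, 1.83, 5.97, 2.25, 0.50, 3.12, 2.20, 1.15, 3.53, 6.71, 2.84, 4.18; M̄R̄ = 38.9300 / 16 = 2.4331
LCL = X̄ − 3·M̄R̄/d₂ = 19.4435 − 3 × 2.4331 / 1.128 = 12.9725

12.97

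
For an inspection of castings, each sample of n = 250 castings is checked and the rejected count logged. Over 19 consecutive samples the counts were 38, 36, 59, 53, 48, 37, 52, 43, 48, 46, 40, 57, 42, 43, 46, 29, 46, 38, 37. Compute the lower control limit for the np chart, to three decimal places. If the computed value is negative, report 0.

26.024

p̄ = Σdᵢ / (k·n) = 838 / (19 × 250) = 0.17642
LCL = np̄ − 3·√(np̄(1−p̄)) = 44.1053 − 3 × 6.0270 = 26.0244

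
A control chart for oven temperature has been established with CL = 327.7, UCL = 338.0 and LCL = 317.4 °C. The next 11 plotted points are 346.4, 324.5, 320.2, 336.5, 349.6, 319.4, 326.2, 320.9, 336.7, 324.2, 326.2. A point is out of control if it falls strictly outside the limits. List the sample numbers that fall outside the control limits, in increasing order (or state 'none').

Compare each point to [317.4, 338.0]: sample 1 = 346.4 > UCL; sample 5 = 349.6 > UCL.

1, 5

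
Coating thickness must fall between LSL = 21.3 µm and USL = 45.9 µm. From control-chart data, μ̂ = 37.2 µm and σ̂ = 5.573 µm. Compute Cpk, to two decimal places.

Cpu = (USL − μ̂) / (3σ̂) = (45.9 − 37.2) / (3 × 5.573) = 0.5204; Cpl = (μ̂ − LSL) / (3σ̂) = (37.2 − 21.3) / (3 × 5.573) = 0.9510; Cpk = min(Cpu, Cpl) = 0.5204

0.52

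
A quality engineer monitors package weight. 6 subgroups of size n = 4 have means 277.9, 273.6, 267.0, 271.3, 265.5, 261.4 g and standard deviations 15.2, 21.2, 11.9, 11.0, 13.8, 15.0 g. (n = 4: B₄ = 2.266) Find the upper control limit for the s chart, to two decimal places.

33.27

s̄ = (15.2 + 21.2 + 11.9 + 11.0 + 13.8 + 15.0) / 6 = 14.6833
UCL_s = B₄·s̄ = 2.266 × 14.6833 = 33.2724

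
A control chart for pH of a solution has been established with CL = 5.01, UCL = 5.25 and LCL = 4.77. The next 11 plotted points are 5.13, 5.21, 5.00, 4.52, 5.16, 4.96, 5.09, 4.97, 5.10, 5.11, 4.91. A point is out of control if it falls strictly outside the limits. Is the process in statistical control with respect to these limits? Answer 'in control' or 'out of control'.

Compare each point to [4.77, 5.25]: sample 4 = 4.52 < LCL.

out of control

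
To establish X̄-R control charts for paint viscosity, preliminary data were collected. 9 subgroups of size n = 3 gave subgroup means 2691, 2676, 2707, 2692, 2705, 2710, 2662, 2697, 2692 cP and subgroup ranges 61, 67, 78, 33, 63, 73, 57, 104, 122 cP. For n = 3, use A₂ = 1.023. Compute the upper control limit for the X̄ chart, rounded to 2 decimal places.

X̄̄ = (2691 + 2676 + 2707 + 2692 + 2705 + 2710 + 2662 + 2697 + 2692) / 9 = 24232.0000 / 9 = 2692.4444
R̄ = (61 + 67 + 78 + 33 + 63 + 73 + 57 + 104 + 122) / 9 = 658.0000 / 9 = 73.1111
UCL = X̄̄ + A₂·R̄ = 2692.4444 + 1.023 × 73.1111 = 2767.2371

2767.24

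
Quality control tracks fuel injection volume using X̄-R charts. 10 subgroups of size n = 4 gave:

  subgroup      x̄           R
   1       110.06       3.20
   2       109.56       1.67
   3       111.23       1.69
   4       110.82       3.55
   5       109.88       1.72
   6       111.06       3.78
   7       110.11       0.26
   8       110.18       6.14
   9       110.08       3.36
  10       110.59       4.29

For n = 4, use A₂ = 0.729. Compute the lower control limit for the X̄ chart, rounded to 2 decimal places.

X̄̄ = (110.06 + 109.56 + 111.23 + 110.82 + 109.88 + 111.06 + 110.11 + 110.18 + 110.08 + 110.59) / 10 = 1103.5700 / 10 = 110.3570
R̄ = (3.20 + 1.67 + 1.69 + 3.55 + 1.72 + 3.78 + 0.26 + 6.14 + 3.36 + 4.29) / 10 = 29.6600 / 10 = 2.9660
LCL = X̄̄ − A₂·R̄ = 110.3570 − 0.729 × 2.9660 = 108.1948

108.19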